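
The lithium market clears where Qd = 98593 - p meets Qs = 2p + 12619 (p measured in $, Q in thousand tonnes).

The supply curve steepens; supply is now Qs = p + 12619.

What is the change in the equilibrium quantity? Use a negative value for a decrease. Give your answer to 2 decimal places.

Before the shock: 98593 - p = 2p + 12619 ⇒ 85974 = 3p ⇒ p = 28658, Q = 69935.
With the change applied: demand Qd = 98593 - p, supply Qs = p + 12619.
Clearing the new market: 98593 - p = p + 12619, so p = 42987 and Q = 55606.
ΔQ = 55606 − 69935 = -14329.00.

-14329.00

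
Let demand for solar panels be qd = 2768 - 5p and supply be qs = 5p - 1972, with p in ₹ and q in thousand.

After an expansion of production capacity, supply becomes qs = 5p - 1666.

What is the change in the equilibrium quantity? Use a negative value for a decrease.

Solve the original market: 2768 - 5p = 5p - 1972, hence p = 474 and q = 398.
With the change applied: demand qd = 2768 - 5p, supply qs = 5p - 1666.
Setting them equal: 2768 - 5p = 5p - 1666 → 4434 = 10p, so p = 443.4 and q = 551.
Δq = 551 − 398 = +153.

+153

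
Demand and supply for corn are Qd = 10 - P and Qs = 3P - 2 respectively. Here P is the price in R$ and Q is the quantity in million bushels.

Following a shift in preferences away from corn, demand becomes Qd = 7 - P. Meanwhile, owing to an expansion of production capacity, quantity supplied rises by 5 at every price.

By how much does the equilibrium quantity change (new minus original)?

Original equilibrium: 10 - P = 3P - 2 gives 12 = 4P, so P = 3 and Q = 7.
After the shift, demand is Qd = 7 - P and supply is Qs = 3P + 3.
Equate the new curves: 7 - P = 3P + 3, giving 4 = 4P, P = 1, Q = 6.
ΔQ = 6 − 7 = -1.

-1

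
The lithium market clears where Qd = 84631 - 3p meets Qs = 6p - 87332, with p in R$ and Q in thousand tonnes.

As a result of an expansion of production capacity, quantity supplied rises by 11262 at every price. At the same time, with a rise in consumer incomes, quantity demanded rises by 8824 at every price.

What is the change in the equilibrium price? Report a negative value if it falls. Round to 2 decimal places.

-270.89

Before the shock: 84631 - 3p = 6p - 87332 ⇒ 171963 = 9p ⇒ p = 19107, Q = 27310.
The new curves are Qd = 93455 - 3p (demand) and Qs = 6p - 76070 (supply).
New equilibrium: 93455 - 3p = 6p - 76070 ⇒ 169525 = 9p ⇒ p = 169525/9 ≈ 18836.1111, Q = 110840/3 ≈ 36946.6667.
Δp = 18836.1111 − 19107 = -270.89.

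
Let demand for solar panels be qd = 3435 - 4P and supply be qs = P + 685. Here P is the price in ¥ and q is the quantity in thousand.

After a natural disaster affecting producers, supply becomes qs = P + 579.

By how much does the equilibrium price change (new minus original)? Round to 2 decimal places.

+21.20

Before the shock: 3435 - 4P = P + 685 ⇒ 2750 = 5P ⇒ P = 550, q = 1235.
After the shift, demand is qd = 3435 - 4P and supply is qs = P + 579.
Setting them equal: 3435 - 4P = P + 579 → 2856 = 5P, so P = 571.2 and q = 1150.2.
ΔP = 571.2 − 550 = +21.20.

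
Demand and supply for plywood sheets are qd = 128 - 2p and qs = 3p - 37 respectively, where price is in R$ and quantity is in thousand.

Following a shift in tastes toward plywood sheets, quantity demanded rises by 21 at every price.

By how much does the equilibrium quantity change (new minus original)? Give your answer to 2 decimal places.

Solve the original market: 128 - 2p = 3p - 37, hence p = 33 and q = 62.
With the change applied: demand qd = 149 - 2p, supply qs = 3p - 37.
Setting them equal: 149 - 2p = 3p - 37 → 186 = 5p, so p = 37.2 and q = 74.6.
Δq = 74.6 − 62 = +12.60.

+12.60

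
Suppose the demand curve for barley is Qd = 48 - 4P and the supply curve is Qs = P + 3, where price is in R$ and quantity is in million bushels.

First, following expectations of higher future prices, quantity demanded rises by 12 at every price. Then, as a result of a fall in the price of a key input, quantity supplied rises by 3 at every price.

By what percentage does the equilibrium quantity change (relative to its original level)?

+40

Before the shock: 48 - 4P = P + 3 ⇒ 45 = 5P ⇒ P = 9, Q = 12.
The new curves are Qd = 60 - 4P (demand) and Qs = P + 6 (supply).
Setting them equal: 60 - 4P = P + 6 → 54 = 5P, so P = 10.8 and Q = 16.8.
%ΔQ = (16.8 − 12) / 12 × 100 = +40%.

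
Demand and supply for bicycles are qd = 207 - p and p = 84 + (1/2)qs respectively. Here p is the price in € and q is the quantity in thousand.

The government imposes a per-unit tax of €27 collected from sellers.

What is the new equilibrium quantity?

64

Before the shock: 207 - p = 2p - 168 ⇒ 375 = 3p ⇒ p = 125, q = 82.
Since sellers keep the price net of the tax, the effective supply curve becomes qs = 2p - 222.
New equilibrium: 207 - p = 2p - 222 ⇒ 429 = 3p ⇒ p = 143, q = 64.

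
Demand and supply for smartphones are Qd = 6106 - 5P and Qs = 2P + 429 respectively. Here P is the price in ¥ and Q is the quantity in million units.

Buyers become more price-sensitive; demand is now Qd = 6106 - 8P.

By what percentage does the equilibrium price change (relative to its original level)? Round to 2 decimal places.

Before the shock: 6106 - 5P = 2P + 429 ⇒ 5677 = 7P ⇒ P = 811, Q = 2051.
The new curves are Qd = 6106 - 8P (demand) and Qs = 2P + 429 (supply).
New equilibrium: 6106 - 8P = 2P + 429 ⇒ 5677 = 10P ⇒ P = 567.7, Q = 1564.4.
%ΔP = (567.7 − 811) / 811 × 100 = -30.00%.

-30.00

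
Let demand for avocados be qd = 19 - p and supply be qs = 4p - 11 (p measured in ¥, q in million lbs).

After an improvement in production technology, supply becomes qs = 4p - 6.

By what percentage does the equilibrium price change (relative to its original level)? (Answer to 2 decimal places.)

-16.67

Before the shock: 19 - p = 4p - 11 ⇒ 30 = 5p ⇒ p = 6, q = 13.
After the shift, demand is qd = 19 - p and supply is qs = 4p - 6.
Setting them equal: 19 - p = 4p - 6 → 25 = 5p, so p = 5 and q = 14.
%Δp = (5 − 6) / 6 × 100 = -16.67%.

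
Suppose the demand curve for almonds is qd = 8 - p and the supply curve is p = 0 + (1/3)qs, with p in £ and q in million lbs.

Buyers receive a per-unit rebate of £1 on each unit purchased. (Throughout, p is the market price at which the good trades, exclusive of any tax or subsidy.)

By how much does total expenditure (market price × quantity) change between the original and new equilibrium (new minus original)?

Solve the original market: 8 - p = 3p, hence p = 2 and q = 6.
Since buyers' out-of-pocket price is the market price minus the rebate, the effective demand curve becomes qd = 9 - p.
Equate the new curves: 9 - p = 3p, giving 9 = 4p, p = 2.25, q = 6.75.
Expenditure moves from 2×6 = 12 to 2.25×6.75 = 15.1875; change = +3.1875.

+3.1875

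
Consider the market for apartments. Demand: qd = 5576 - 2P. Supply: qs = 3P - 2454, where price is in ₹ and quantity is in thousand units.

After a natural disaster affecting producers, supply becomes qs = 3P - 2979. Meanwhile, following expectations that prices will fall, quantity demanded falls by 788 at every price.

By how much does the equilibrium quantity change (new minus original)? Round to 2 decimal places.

-682.80

Initially, 5576 - 2P = 3P - 2454, so 8030 = 5P and P = 1606, q = 2364.
The shock moves the curves to qd = 4788 - 2P and qs = 3P - 2979.
New equilibrium: 4788 - 2P = 3P - 2979 ⇒ 7767 = 5P ⇒ P = 1553.4, q = 1681.2.
Δq = 1681.2 − 2364 = -682.80.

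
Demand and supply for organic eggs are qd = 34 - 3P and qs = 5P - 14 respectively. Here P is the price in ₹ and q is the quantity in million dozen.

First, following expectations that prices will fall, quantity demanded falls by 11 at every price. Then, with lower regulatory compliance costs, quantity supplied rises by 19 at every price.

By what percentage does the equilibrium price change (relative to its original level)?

Initially, 34 - 3P = 5P - 14, so 48 = 8P and P = 6, q = 16.
The shock moves the curves to qd = 23 - 3P and qs = 5P + 5.
Clearing the new market: 23 - 3P = 5P + 5, so P = 2.25 and q = 16.25.
%ΔP = (2.25 − 6) / 6 × 100 = -62.5%.

-62.5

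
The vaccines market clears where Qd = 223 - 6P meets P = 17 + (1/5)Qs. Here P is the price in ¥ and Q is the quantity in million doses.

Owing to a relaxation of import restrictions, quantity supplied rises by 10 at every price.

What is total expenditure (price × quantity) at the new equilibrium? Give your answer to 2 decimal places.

Before the shock: 223 - 6P = 5P - 85 ⇒ 308 = 11P ⇒ P = 28, Q = 55.
After the shift, demand is Qd = 223 - 6P and supply is Qs = 5P - 75.
Clearing the new market: 223 - 6P = 5P - 75, so P = 298/11 ≈ 27.0909 and Q = 665/11 ≈ 60.4545.
New expenditure = 27.0909 × 60.4545 = 1637.77.

1637.77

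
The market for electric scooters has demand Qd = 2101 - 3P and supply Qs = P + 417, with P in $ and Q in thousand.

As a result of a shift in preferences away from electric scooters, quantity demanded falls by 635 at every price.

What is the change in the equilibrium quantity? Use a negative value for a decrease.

-158.75

Before the shock: 2101 - 3P = P + 417 ⇒ 1684 = 4P ⇒ P = 421, Q = 838.
With the change applied: demand Qd = 1466 - 3P, supply Qs = P + 417.
Equate the new curves: 1466 - 3P = P + 417, giving 1049 = 4P, P = 262.25, Q = 679.25.
ΔQ = 679.25 − 838 = -158.75.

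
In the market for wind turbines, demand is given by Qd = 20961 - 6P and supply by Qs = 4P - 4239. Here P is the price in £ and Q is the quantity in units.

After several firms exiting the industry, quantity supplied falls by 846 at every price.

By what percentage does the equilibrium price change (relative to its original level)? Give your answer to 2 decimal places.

Original equilibrium: 20961 - 6P = 4P - 4239 gives 25200 = 10P, so P = 2520 and Q = 5841.
With the change applied: demand Qd = 20961 - 6P, supply Qs = 4P - 5085.
Setting them equal: 20961 - 6P = 4P - 5085 → 26046 = 10P, so P = 2604.6 and Q = 5333.4.
%ΔP = (2604.6 − 2520) / 2520 × 100 = +3.36%.

+3.36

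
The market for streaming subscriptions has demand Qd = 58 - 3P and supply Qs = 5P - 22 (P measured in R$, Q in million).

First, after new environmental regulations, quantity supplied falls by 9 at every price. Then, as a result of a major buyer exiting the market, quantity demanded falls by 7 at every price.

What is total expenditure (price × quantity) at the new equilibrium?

207.5625

Solve the original market: 58 - 3P = 5P - 22, hence P = 10 and Q = 28.
With the change applied: demand Qd = 51 - 3P, supply Qs = 5P - 31.
New equilibrium: 51 - 3P = 5P - 31 ⇒ 82 = 8P ⇒ P = 10.25, Q = 20.25.
New expenditure = 10.25 × 20.25 = 207.5625.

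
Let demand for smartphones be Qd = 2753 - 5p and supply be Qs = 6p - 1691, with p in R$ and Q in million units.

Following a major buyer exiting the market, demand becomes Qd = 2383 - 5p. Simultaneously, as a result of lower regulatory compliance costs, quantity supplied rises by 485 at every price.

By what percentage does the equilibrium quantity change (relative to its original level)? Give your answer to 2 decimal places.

+2.54

Original equilibrium: 2753 - 5p = 6p - 1691 gives 4444 = 11p, so p = 404 and Q = 733.
With the change applied: demand Qd = 2383 - 5p, supply Qs = 6p - 1206.
Setting them equal: 2383 - 5p = 6p - 1206 → 3589 = 11p, so p = 3589/11 ≈ 326.2727 and Q = 8268/11 ≈ 751.6364.
%ΔQ = (751.6364 − 733) / 733 × 100 = +2.54%.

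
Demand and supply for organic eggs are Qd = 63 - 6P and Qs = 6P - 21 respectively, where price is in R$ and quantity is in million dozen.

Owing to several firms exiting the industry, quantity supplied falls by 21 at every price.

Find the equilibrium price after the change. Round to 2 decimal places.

8.75

Solve the original market: 63 - 6P = 6P - 21, hence P = 7 and Q = 21.
The new curves are Qd = 63 - 6P (demand) and Qs = 6P - 42 (supply).
Clearing the new market: 63 - 6P = 6P - 42, so P = 8.75 and Q = 10.5.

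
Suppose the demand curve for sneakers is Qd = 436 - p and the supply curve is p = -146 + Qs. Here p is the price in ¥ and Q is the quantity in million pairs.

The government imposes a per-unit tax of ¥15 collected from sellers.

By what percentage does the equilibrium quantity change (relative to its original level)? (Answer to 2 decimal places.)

Before the shock: 436 - p = p + 146 ⇒ 290 = 2p ⇒ p = 145, Q = 291.
Since sellers keep the price net of the tax, the effective supply curve becomes Qs = p + 131.
Equate the new curves: 436 - p = p + 131, giving 305 = 2p, p = 152.5, Q = 283.5.
%ΔQ = (283.5 − 291) / 291 × 100 = -2.58%.

-2.58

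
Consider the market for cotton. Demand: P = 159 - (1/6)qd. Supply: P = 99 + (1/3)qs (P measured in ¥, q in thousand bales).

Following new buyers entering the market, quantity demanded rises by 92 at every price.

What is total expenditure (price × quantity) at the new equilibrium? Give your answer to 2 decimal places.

22482.81

Solve the original market: 954 - 6P = 3P - 297, hence P = 139 and q = 120.
The shock moves the curves to qd = 1046 - 6P and qs = 3P - 297.
Setting them equal: 1046 - 6P = 3P - 297 → 1343 = 9P, so P = 1343/9 ≈ 149.2222 and q = 452/3 ≈ 150.6667.
New expenditure = 149.2222 × 150.6667 = 22482.81.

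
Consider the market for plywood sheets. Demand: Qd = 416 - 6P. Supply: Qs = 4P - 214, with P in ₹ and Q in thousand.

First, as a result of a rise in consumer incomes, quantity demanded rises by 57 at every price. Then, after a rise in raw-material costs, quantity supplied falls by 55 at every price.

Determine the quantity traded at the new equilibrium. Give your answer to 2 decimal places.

27.80

Solve the original market: 416 - 6P = 4P - 214, hence P = 63 and Q = 38.
The shock moves the curves to Qd = 473 - 6P and Qs = 4P - 269.
New equilibrium: 473 - 6P = 4P - 269 ⇒ 742 = 10P ⇒ P = 74.2, Q = 27.8.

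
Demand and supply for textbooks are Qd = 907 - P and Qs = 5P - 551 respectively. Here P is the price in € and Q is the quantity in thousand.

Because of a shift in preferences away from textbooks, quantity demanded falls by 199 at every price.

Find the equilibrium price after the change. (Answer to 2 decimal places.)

Original equilibrium: 907 - P = 5P - 551 gives 1458 = 6P, so P = 243 and Q = 664.
With the change applied: demand Qd = 708 - P, supply Qs = 5P - 551.
New equilibrium: 708 - P = 5P - 551 ⇒ 1259 = 6P ⇒ P = 1259/6 ≈ 209.8333, Q = 2989/6 ≈ 498.1667.

209.83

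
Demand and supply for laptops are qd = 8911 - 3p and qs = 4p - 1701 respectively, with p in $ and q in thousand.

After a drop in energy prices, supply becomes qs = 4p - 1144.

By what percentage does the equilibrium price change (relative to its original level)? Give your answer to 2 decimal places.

Before the shock: 8911 - 3p = 4p - 1701 ⇒ 10612 = 7p ⇒ p = 1516, q = 4363.
The shock moves the curves to qd = 8911 - 3p and qs = 4p - 1144.
Equate the new curves: 8911 - 3p = 4p - 1144, giving 10055 = 7p, p = 10055/7 ≈ 1436.4286, q = 32212/7 ≈ 4601.7143.
%Δp = (1436.4286 − 1516) / 1516 × 100 = -5.25%.

-5.25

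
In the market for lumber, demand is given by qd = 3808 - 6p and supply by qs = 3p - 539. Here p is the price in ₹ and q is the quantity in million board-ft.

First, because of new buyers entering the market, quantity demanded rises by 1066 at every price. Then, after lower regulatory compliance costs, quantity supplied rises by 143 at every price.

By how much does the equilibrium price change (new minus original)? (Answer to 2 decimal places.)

Solve the original market: 3808 - 6p = 3p - 539, hence p = 483 and q = 910.
The new curves are qd = 4874 - 6p (demand) and qs = 3p - 396 (supply).
Clearing the new market: 4874 - 6p = 3p - 396, so p = 5270/9 ≈ 585.5556 and q = 4082/3 ≈ 1360.6667.
Δp = 585.5556 − 483 = +102.56.

+102.56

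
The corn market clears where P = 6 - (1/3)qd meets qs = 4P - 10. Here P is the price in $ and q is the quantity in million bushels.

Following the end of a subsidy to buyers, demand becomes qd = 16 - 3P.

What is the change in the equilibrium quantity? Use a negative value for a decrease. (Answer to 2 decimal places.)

Solve the original market: 18 - 3P = 4P - 10, hence P = 4 and q = 6.
The new curves are qd = 16 - 3P (demand) and qs = 4P - 10 (supply).
Equate the new curves: 16 - 3P = 4P - 10, giving 26 = 7P, P = 26/7 ≈ 3.7143, q = 34/7 ≈ 4.8571.
Δq = 4.8571 − 6 = -1.14.

-1.14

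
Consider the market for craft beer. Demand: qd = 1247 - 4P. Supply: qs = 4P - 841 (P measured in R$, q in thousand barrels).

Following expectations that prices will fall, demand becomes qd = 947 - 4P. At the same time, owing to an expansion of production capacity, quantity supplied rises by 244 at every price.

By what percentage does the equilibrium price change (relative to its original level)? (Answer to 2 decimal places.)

Original equilibrium: 1247 - 4P = 4P - 841 gives 2088 = 8P, so P = 261 and q = 203.
After the shift, demand is qd = 947 - 4P and supply is qs = 4P - 597.
New equilibrium: 947 - 4P = 4P - 597 ⇒ 1544 = 8P ⇒ P = 193, q = 175.
%ΔP = (193 − 261) / 261 × 100 = -26.05%.

-26.05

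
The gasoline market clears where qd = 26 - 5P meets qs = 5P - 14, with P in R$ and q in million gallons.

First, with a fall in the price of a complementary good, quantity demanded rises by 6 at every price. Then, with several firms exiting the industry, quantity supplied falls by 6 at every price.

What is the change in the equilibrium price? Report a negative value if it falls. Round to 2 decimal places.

Initially, 26 - 5P = 5P - 14, so 40 = 10P and P = 4, q = 6.
The shock moves the curves to qd = 32 - 5P and qs = 5P - 20.
Equate the new curves: 32 - 5P = 5P - 20, giving 52 = 10P, P = 5.2, q = 6.
ΔP = 5.2 − 4 = +1.20.

+1.20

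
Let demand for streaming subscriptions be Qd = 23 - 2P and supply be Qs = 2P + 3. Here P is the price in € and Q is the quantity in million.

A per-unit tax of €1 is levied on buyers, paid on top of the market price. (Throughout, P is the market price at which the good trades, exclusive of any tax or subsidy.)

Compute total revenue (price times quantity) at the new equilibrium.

Original equilibrium: 23 - 2P = 2P + 3 gives 20 = 4P, so P = 5 and Q = 13.
Since buyers pay the price plus the tax, the effective demand curve becomes Qd = 21 - 2P.
Clearing the new market: 21 - 2P = 2P + 3, so P = 4.5 and Q = 12.
New expenditure = 4.5 × 12 = 54.

54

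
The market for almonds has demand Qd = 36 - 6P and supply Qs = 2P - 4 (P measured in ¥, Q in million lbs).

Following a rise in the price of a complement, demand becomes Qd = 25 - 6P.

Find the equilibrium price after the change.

3.625

Original equilibrium: 36 - 6P = 2P - 4 gives 40 = 8P, so P = 5 and Q = 6.
With the change applied: demand Qd = 25 - 6P, supply Qs = 2P - 4.
New equilibrium: 25 - 6P = 2P - 4 ⇒ 29 = 8P ⇒ P = 3.625, Q = 3.25.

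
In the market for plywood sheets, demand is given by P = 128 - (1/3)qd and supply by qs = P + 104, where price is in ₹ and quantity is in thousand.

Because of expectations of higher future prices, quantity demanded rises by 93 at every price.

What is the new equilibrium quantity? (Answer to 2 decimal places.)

197.25

Initially, 384 - 3P = P + 104, so 280 = 4P and P = 70, q = 174.
The new curves are qd = 477 - 3P (demand) and qs = P + 104 (supply).
New equilibrium: 477 - 3P = P + 104 ⇒ 373 = 4P ⇒ P = 93.25, q = 197.25.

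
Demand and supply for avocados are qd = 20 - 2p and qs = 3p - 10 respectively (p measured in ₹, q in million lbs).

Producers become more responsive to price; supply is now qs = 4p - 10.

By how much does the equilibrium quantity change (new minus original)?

Before the shock: 20 - 2p = 3p - 10 ⇒ 30 = 5p ⇒ p = 6, q = 8.
With the change applied: demand qd = 20 - 2p, supply qs = 4p - 10.
New equilibrium: 20 - 2p = 4p - 10 ⇒ 30 = 6p ⇒ p = 5, q = 10.
Δq = 10 − 8 = +2.

+2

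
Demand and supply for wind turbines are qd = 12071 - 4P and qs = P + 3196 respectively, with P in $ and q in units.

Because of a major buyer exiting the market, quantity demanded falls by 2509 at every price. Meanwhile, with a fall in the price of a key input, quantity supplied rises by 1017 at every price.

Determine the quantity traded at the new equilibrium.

Initially, 12071 - 4P = P + 3196, so 8875 = 5P and P = 1775, q = 4971.
With the change applied: demand qd = 9562 - 4P, supply qs = P + 4213.
Equate the new curves: 9562 - 4P = P + 4213, giving 5349 = 5P, P = 1069.8, q = 5282.8.

5282.8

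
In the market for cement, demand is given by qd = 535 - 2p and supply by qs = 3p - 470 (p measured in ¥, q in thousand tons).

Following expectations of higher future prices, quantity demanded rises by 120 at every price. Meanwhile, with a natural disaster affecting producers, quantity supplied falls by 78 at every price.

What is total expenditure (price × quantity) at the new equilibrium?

41816.28

Before the shock: 535 - 2p = 3p - 470 ⇒ 1005 = 5p ⇒ p = 201, q = 133.
With the change applied: demand qd = 655 - 2p, supply qs = 3p - 548.
New equilibrium: 655 - 2p = 3p - 548 ⇒ 1203 = 5p ⇒ p = 240.6, q = 173.8.
New expenditure = 240.6 × 173.8 = 41816.28.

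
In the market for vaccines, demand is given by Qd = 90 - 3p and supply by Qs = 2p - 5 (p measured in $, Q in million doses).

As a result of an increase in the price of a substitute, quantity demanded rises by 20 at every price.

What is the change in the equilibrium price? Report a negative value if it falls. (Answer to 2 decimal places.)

+4.00

Initially, 90 - 3p = 2p - 5, so 95 = 5p and p = 19, Q = 33.
After the shift, demand is Qd = 110 - 3p and supply is Qs = 2p - 5.
Setting them equal: 110 - 3p = 2p - 5 → 115 = 5p, so p = 23 and Q = 41.
Δp = 23 − 19 = +4.00.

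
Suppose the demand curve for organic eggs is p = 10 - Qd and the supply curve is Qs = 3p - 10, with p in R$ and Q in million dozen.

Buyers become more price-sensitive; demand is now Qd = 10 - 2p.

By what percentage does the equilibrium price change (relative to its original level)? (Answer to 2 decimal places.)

-20.00

Initially, 10 - p = 3p - 10, so 20 = 4p and p = 5, Q = 5.
The new curves are Qd = 10 - 2p (demand) and Qs = 3p - 10 (supply).
Setting them equal: 10 - 2p = 3p - 10 → 20 = 5p, so p = 4 and Q = 2.
%Δp = (4 − 5) / 5 × 100 = -20.00%.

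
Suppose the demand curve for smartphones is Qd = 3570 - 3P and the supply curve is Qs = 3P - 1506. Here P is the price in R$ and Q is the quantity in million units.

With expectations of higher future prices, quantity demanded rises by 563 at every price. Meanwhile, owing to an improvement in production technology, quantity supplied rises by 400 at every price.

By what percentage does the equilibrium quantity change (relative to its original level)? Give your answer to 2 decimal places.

Initially, 3570 - 3P = 3P - 1506, so 5076 = 6P and P = 846, Q = 1032.
The new curves are Qd = 4133 - 3P (demand) and Qs = 3P - 1106 (supply).
Equate the new curves: 4133 - 3P = 3P - 1106, giving 5239 = 6P, P = 5239/6 ≈ 873.1667, Q = 1513.5.
%ΔQ = (1513.5 − 1032) / 1032 × 100 = +46.66%.

+46.66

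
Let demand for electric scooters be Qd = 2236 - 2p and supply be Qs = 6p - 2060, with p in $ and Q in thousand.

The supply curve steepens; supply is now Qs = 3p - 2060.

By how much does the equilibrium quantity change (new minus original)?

-644.4

Solve the original market: 2236 - 2p = 6p - 2060, hence p = 537 and Q = 1162.
After the shift, demand is Qd = 2236 - 2p and supply is Qs = 3p - 2060.
Equate the new curves: 2236 - 2p = 3p - 2060, giving 4296 = 5p, p = 859.2, Q = 517.6.
ΔQ = 517.6 − 1162 = -644.4.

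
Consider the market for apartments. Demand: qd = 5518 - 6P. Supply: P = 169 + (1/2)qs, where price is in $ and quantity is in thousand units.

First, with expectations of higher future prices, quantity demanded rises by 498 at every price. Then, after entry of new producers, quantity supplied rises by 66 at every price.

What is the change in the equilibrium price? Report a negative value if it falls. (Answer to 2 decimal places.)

+54.00

Initially, 5518 - 6P = 2P - 338, so 5856 = 8P and P = 732, q = 1126.
The shock moves the curves to qd = 6016 - 6P and qs = 2P - 272.
Clearing the new market: 6016 - 6P = 2P - 272, so P = 786 and q = 1300.
ΔP = 786 − 732 = +54.00.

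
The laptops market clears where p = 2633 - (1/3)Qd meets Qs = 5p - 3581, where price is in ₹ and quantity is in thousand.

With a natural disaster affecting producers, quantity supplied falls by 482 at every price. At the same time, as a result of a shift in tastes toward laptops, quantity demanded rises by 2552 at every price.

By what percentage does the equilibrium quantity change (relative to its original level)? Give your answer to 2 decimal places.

+39.35

Initially, 7899 - 3p = 5p - 3581, so 11480 = 8p and p = 1435, Q = 3594.
With the change applied: demand Qd = 10451 - 3p, supply Qs = 5p - 4063.
New equilibrium: 10451 - 3p = 5p - 4063 ⇒ 14514 = 8p ⇒ p = 1814.25, Q = 5008.25.
%ΔQ = (5008.25 − 3594) / 3594 × 100 = +39.35%.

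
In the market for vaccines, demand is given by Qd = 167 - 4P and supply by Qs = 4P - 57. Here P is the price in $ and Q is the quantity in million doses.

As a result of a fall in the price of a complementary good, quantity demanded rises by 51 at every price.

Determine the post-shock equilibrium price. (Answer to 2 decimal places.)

Original equilibrium: 167 - 4P = 4P - 57 gives 224 = 8P, so P = 28 and Q = 55.
The shock moves the curves to Qd = 218 - 4P and Qs = 4P - 57.
Clearing the new market: 218 - 4P = 4P - 57, so P = 34.375 and Q = 80.5.

34.38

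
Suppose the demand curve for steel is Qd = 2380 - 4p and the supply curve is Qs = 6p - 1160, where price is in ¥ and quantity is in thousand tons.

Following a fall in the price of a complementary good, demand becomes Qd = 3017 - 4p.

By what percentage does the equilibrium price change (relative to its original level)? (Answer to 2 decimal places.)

Solve the original market: 2380 - 4p = 6p - 1160, hence p = 354 and Q = 964.
After the shift, demand is Qd = 3017 - 4p and supply is Qs = 6p - 1160.
Clearing the new market: 3017 - 4p = 6p - 1160, so p = 417.7 and Q = 1346.2.
%Δp = (417.7 − 354) / 354 × 100 = +17.99%.

+17.99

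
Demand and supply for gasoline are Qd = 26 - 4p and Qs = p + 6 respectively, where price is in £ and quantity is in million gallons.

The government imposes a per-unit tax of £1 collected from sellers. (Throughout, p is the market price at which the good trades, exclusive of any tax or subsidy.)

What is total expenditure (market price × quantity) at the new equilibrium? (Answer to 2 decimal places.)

Solve the original market: 26 - 4p = p + 6, hence p = 4 and Q = 10.
Since sellers keep the price net of the tax, the effective supply curve becomes Qs = p + 5.
New equilibrium: 26 - 4p = p + 5 ⇒ 21 = 5p ⇒ p = 4.2, Q = 9.2.
New expenditure = 4.2 × 9.2 = 38.64.

38.64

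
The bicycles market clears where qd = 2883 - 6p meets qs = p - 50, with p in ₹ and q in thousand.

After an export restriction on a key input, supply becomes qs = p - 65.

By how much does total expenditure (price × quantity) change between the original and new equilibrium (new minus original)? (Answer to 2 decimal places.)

-4623.98

Original equilibrium: 2883 - 6p = p - 50 gives 2933 = 7p, so p = 419 and q = 369.
The shock moves the curves to qd = 2883 - 6p and qs = p - 65.
Clearing the new market: 2883 - 6p = p - 65, so p = 2948/7 ≈ 421.1429 and q = 2493/7 ≈ 356.1429.
Expenditure moves from 419×369 = 154611 to 421.1429×356.1429 = 149987.0204; change = -4623.98.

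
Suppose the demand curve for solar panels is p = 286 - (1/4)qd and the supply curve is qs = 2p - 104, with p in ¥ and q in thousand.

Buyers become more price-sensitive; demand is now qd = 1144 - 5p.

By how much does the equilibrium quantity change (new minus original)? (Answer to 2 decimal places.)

Original equilibrium: 1144 - 4p = 2p - 104 gives 1248 = 6p, so p = 208 and q = 312.
The shock moves the curves to qd = 1144 - 5p and qs = 2p - 104.
New equilibrium: 1144 - 5p = 2p - 104 ⇒ 1248 = 7p ⇒ p = 1248/7 ≈ 178.2857, q = 1768/7 ≈ 252.5714.
Δq = 252.5714 − 312 = -59.43.

-59.43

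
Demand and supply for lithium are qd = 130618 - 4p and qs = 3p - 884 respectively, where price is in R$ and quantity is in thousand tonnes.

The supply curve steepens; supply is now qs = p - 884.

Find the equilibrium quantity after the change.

25416.4

Before the shock: 130618 - 4p = 3p - 884 ⇒ 131502 = 7p ⇒ p = 18786, q = 55474.
After the shift, demand is qd = 130618 - 4p and supply is qs = p - 884.
Equate the new curves: 130618 - 4p = p - 884, giving 131502 = 5p, p = 26300.4, q = 25416.4.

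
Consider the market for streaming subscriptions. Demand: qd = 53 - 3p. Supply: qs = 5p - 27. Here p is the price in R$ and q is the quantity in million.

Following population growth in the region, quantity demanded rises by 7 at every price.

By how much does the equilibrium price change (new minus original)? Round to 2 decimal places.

Solve the original market: 53 - 3p = 5p - 27, hence p = 10 and q = 23.
The new curves are qd = 60 - 3p (demand) and qs = 5p - 27 (supply).
New equilibrium: 60 - 3p = 5p - 27 ⇒ 87 = 8p ⇒ p = 10.875, q = 27.375.
Δp = 10.875 − 10 = +0.88.

+0.88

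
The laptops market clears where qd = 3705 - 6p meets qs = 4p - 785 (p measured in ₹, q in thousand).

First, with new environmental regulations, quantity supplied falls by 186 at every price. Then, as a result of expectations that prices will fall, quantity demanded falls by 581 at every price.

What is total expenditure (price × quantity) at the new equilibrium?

273136.5

Before the shock: 3705 - 6p = 4p - 785 ⇒ 4490 = 10p ⇒ p = 449, q = 1011.
The new curves are qd = 3124 - 6p (demand) and qs = 4p - 971 (supply).
New equilibrium: 3124 - 6p = 4p - 971 ⇒ 4095 = 10p ⇒ p = 409.5, q = 667.
New expenditure = 409.5 × 667 = 273136.5.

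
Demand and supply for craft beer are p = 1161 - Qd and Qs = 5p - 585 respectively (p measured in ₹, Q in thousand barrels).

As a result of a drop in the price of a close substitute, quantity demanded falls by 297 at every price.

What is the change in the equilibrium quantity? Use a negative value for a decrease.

Before the shock: 1161 - p = 5p - 585 ⇒ 1746 = 6p ⇒ p = 291, Q = 870.
The new curves are Qd = 864 - p (demand) and Qs = 5p - 585 (supply).
Equate the new curves: 864 - p = 5p - 585, giving 1449 = 6p, p = 241.5, Q = 622.5.
ΔQ = 622.5 − 870 = -247.5.

-247.5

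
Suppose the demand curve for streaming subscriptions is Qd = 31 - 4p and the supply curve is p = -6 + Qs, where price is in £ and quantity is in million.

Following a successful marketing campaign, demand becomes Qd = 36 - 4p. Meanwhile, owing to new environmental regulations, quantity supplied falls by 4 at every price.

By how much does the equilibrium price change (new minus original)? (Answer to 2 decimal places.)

+1.80

Solve the original market: 31 - 4p = p + 6, hence p = 5 and Q = 11.
The shock moves the curves to Qd = 36 - 4p and Qs = p + 2.
Setting them equal: 36 - 4p = p + 2 → 34 = 5p, so p = 6.8 and Q = 8.8.
Δp = 6.8 − 5 = +1.80.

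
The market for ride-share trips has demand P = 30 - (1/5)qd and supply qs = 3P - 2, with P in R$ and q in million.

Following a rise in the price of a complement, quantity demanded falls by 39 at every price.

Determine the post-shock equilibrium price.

Before the shock: 150 - 5P = 3P - 2 ⇒ 152 = 8P ⇒ P = 19, q = 55.
With the change applied: demand qd = 111 - 5P, supply qs = 3P - 2.
Setting them equal: 111 - 5P = 3P - 2 → 113 = 8P, so P = 14.125 and q = 40.375.

14.125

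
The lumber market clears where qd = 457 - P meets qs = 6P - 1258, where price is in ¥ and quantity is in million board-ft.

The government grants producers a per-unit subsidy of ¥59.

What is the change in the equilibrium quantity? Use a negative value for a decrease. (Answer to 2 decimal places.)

+50.57

Initially, 457 - P = 6P - 1258, so 1715 = 7P and P = 245, q = 212.
Since sellers receive the price plus the subsidy, the effective supply curve becomes qs = 6P - 904.
Equate the new curves: 457 - P = 6P - 904, giving 1361 = 7P, P = 1361/7 ≈ 194.4286, q = 1838/7 ≈ 262.5714.
Δq = 262.5714 − 212 = +50.57.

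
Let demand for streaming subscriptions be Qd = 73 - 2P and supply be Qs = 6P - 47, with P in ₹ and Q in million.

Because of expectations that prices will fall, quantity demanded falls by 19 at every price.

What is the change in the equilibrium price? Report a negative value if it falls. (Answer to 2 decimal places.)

-2.38

Solve the original market: 73 - 2P = 6P - 47, hence P = 15 and Q = 43.
The shock moves the curves to Qd = 54 - 2P and Qs = 6P - 47.
New equilibrium: 54 - 2P = 6P - 47 ⇒ 101 = 8P ⇒ P = 12.625, Q = 28.75.
ΔP = 12.625 − 15 = -2.38.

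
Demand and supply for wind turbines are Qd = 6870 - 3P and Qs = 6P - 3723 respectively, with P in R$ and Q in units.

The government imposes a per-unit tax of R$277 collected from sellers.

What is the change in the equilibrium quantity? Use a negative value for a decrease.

-554

Original equilibrium: 6870 - 3P = 6P - 3723 gives 10593 = 9P, so P = 1177 and Q = 3339.
Since sellers keep the price net of the tax, the effective supply curve becomes Qs = 6P - 5385.
Equate the new curves: 6870 - 3P = 6P - 5385, giving 12255 = 9P, P = 4085/3 ≈ 1361.6667, Q = 2785.
ΔQ = 2785 − 3339 = -554.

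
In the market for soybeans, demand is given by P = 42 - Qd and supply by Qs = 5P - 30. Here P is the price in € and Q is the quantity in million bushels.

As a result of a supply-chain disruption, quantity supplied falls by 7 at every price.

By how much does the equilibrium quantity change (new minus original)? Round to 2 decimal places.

-1.17

Before the shock: 42 - P = 5P - 30 ⇒ 72 = 6P ⇒ P = 12, Q = 30.
The new curves are Qd = 42 - P (demand) and Qs = 5P - 37 (supply).
Clearing the new market: 42 - P = 5P - 37, so P = 79/6 ≈ 13.1667 and Q = 173/6 ≈ 28.8333.
ΔQ = 28.8333 − 30 = -1.17.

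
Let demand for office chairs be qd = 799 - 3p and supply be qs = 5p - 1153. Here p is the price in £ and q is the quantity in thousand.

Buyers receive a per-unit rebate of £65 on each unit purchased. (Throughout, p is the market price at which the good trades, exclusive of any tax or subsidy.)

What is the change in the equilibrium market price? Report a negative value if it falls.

+24.375

Solve the original market: 799 - 3p = 5p - 1153, hence p = 244 and q = 67.
Since buyers' out-of-pocket price is the market price minus the rebate, the effective demand curve becomes qd = 994 - 3p.
New equilibrium: 994 - 3p = 5p - 1153 ⇒ 2147 = 8p ⇒ p = 268.375, q = 188.875.
Δp = 268.375 − 244 = +24.375.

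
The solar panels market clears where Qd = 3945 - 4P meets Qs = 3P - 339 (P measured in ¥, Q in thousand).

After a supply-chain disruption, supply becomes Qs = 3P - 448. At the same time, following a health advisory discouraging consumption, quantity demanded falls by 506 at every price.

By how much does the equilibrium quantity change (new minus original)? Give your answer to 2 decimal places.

-279.14

Solve the original market: 3945 - 4P = 3P - 339, hence P = 612 and Q = 1497.
The new curves are Qd = 3439 - 4P (demand) and Qs = 3P - 448 (supply).
Equate the new curves: 3439 - 4P = 3P - 448, giving 3887 = 7P, P = 3887/7 ≈ 555.2857, Q = 8525/7 ≈ 1217.8571.
ΔQ = 1217.8571 − 1497 = -279.14.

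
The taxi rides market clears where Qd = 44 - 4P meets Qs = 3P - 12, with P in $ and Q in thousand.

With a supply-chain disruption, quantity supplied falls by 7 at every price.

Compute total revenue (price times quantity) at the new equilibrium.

Original equilibrium: 44 - 4P = 3P - 12 gives 56 = 7P, so P = 8 and Q = 12.
After the shift, demand is Qd = 44 - 4P and supply is Qs = 3P - 19.
Setting them equal: 44 - 4P = 3P - 19 → 63 = 7P, so P = 9 and Q = 8.
New expenditure = 9 × 8 = 72.

72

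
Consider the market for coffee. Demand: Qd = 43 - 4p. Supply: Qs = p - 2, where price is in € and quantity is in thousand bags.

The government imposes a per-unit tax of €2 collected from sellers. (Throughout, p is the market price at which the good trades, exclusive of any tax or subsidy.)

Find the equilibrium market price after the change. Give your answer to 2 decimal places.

Initially, 43 - 4p = p - 2, so 45 = 5p and p = 9, Q = 7.
Since sellers keep the price net of the tax, the effective supply curve becomes Qs = p - 4.
Setting them equal: 43 - 4p = p - 4 → 47 = 5p, so p = 9.4 and Q = 5.4.

9.40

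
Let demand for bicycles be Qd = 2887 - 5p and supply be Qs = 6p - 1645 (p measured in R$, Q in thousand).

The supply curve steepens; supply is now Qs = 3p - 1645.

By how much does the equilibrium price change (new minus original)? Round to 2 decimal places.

Initially, 2887 - 5p = 6p - 1645, so 4532 = 11p and p = 412, Q = 827.
The new curves are Qd = 2887 - 5p (demand) and Qs = 3p - 1645 (supply).
Equate the new curves: 2887 - 5p = 3p - 1645, giving 4532 = 8p, p = 566.5, Q = 54.5.
Δp = 566.5 − 412 = +154.50.

+154.50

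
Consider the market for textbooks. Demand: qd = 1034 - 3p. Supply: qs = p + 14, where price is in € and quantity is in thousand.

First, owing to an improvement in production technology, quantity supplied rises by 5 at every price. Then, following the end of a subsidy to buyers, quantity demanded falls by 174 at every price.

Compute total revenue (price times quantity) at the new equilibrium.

48199.8125

Before the shock: 1034 - 3p = p + 14 ⇒ 1020 = 4p ⇒ p = 255, q = 269.
After the shift, demand is qd = 860 - 3p and supply is qs = p + 19.
Setting them equal: 860 - 3p = p + 19 → 841 = 4p, so p = 210.25 and q = 229.25.
New expenditure = 210.25 × 229.25 = 48199.8125.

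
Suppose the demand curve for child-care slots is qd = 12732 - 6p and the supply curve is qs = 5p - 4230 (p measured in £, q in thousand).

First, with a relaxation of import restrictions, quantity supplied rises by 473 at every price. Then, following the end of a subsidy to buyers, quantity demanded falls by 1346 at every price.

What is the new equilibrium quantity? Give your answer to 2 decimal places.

Solve the original market: 12732 - 6p = 5p - 4230, hence p = 1542 and q = 3480.
The shock moves the curves to qd = 11386 - 6p and qs = 5p - 3757.
Setting them equal: 11386 - 6p = 5p - 3757 → 15143 = 11p, so p = 15143/11 ≈ 1376.6364 and q = 34388/11 ≈ 3126.1818.

3126.18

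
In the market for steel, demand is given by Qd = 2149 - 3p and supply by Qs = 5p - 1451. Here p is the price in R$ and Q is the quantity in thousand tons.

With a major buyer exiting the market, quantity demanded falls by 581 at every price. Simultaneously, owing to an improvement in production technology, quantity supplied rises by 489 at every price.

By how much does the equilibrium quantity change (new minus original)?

Original equilibrium: 2149 - 3p = 5p - 1451 gives 3600 = 8p, so p = 450 and Q = 799.
The new curves are Qd = 1568 - 3p (demand) and Qs = 5p - 962 (supply).
New equilibrium: 1568 - 3p = 5p - 962 ⇒ 2530 = 8p ⇒ p = 316.25, Q = 619.25.
ΔQ = 619.25 − 799 = -179.75.

-179.75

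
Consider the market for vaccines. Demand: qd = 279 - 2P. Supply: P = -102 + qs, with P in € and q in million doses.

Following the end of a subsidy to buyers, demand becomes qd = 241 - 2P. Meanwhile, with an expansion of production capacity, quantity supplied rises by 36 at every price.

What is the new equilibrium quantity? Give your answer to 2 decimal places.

172.33

Original equilibrium: 279 - 2P = P + 102 gives 177 = 3P, so P = 59 and q = 161.
After the shift, demand is qd = 241 - 2P and supply is qs = P + 138.
New equilibrium: 241 - 2P = P + 138 ⇒ 103 = 3P ⇒ P = 103/3 ≈ 34.3333, q = 517/3 ≈ 172.3333.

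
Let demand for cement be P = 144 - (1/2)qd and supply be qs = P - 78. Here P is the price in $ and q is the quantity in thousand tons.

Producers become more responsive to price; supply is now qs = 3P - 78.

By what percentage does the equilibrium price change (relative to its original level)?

Solve the original market: 288 - 2P = P - 78, hence P = 122 and q = 44.
After the shift, demand is qd = 288 - 2P and supply is qs = 3P - 78.
New equilibrium: 288 - 2P = 3P - 78 ⇒ 366 = 5P ⇒ P = 73.2, q = 141.6.
%ΔP = (73.2 − 122) / 122 × 100 = -40%.

-40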